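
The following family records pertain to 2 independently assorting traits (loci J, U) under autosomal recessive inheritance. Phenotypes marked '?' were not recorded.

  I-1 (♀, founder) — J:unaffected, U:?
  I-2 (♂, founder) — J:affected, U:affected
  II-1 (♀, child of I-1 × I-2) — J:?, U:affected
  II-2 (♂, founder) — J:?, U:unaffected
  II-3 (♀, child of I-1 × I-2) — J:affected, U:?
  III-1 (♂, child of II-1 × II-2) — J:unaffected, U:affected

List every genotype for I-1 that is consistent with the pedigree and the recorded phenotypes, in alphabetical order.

J/I-1 un ·: Jj
J/I-2 aff ·: jj
J/II-1 ? I-1×I-2: Jj|jj
J/II-2 ? ·: JJ|Jj|jj
J/II-3 aff I-1×I-2: jj
J/III-1 un II-1×II-2: JJ|Jj
⇒ J over [I-1,I-2,II-1,II-2,II-3,III-1]: 7 consistent
U/I-1 ? ·: Uu|uu
U/I-2 aff ·: uu
U/II-1 aff I-1×I-2: uu
U/II-2 un ·: Uu
U/II-3 ? I-1×I-2: Uu|uu
U/III-1 aff II-1×II-2: uu
⇒ U over [I-1,I-2,II-1,II-2,II-3,III-1]: 3 consistent

I-1 ∈ {Jj Uu, Jj uu}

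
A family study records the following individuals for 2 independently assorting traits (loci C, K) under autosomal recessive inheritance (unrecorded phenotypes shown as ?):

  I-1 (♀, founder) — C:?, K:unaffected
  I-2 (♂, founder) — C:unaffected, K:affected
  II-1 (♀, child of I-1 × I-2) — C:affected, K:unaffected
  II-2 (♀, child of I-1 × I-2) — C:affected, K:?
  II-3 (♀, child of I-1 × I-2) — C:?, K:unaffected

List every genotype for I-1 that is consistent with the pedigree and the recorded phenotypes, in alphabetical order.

C/I-1 ? ·: Cc|cc
C/I-2 un ·: Cc
C/II-1 aff I-1×I-2: cc
C/II-2 aff I-1×I-2: cc
C/II-3 ? I-1×I-2: CC|Cc|cc
⇒ C over [I-1,I-2,II-1,II-2,II-3]: 5 consistent
K/I-1 un ·: KK|Kk
K/I-2 aff ·: kk
K/II-1 un I-1×I-2: Kk
K/II-2 ? I-1×I-2: Kk|kk
K/II-3 un I-1×I-2: Kk
⇒ K over [I-1,I-2,II-1,II-2,II-3]: 3 consistent

I-1 ∈ {Cc KK, Cc Kk, cc KK, cc Kk}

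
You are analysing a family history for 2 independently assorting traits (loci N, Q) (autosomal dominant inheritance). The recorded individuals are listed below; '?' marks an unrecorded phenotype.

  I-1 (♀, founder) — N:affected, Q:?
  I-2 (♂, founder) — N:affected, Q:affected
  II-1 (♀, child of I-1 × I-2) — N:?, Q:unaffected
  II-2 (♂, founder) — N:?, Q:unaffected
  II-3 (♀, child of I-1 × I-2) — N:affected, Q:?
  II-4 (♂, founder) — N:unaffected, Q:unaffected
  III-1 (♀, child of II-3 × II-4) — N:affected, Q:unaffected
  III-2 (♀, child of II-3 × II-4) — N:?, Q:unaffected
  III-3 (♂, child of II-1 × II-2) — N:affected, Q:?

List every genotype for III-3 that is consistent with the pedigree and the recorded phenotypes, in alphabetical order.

III-3 ∈ {NN qq, Nn qq}

N/I-1 aff ·: Nn|NN
N/I-2 aff ·: Nn|NN
N/II-1 ? I-1×I-2: nn|Nn|NN
N/II-2 ? ·: nn|Nn|NN
N/II-3 aff I-1×I-2: Nn|NN
N/II-4 un ·: nn
N/III-1 aff II-3×II-4: Nn
N/III-2 ? II-3×II-4: nn|Nn
N/III-3 aff II-1×II-2: Nn|NN
⇒ N over [I-1,I-2,II-1,II-2,II-3,II-4,III-1,III-2,III-3]: 91 consistent
Q/I-1 ? ·: qq|Qq
Q/I-2 aff ·: Qq
Q/II-1 un I-1×I-2: qq
Q/II-2 un ·: qq
Q/II-3 ? I-1×I-2: qq|Qq
Q/II-4 un ·: qq
Q/III-1 un II-3×II-4: qq
Q/III-2 un II-3×II-4: qq
Q/III-3 ? II-1×II-2: qq
⇒ Q over [I-1,I-2,II-1,II-2,II-3,II-4,III-1,III-2,III-3]: 4 consistent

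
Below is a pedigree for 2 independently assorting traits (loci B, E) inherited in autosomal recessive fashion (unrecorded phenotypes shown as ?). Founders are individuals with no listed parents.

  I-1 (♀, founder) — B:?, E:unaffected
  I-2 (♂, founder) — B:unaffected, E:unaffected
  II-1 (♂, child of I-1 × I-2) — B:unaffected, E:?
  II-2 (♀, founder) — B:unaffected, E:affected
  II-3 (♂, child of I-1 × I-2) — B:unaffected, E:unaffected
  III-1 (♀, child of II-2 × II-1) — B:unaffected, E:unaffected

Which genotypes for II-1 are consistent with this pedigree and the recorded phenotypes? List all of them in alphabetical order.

B/I-1 ? ·: BB|Bb|bb
B/I-2 un ·: BB|Bb
B/II-1 un I-1×I-2: BB|Bb
B/II-2 un ·: BB|Bb
B/II-3 un I-1×I-2: BB|Bb
B/III-1 un II-2×II-1: BB|Bb
⇒ B over [I-1,I-2,II-1,II-2,II-3,III-1]: 53 consistent
E/I-1 un ·: EE|Ee
E/I-2 un ·: EE|Ee
E/II-1 ? I-1×I-2: EE|Ee
E/II-2 aff ·: ee
E/II-3 un I-1×I-2: EE|Ee
E/III-1 un II-2×II-1: Ee
⇒ E over [I-1,I-2,II-1,II-2,II-3,III-1]: 13 consistent

II-1 ∈ {BB EE, BB Ee, Bb EE, Bb Ee}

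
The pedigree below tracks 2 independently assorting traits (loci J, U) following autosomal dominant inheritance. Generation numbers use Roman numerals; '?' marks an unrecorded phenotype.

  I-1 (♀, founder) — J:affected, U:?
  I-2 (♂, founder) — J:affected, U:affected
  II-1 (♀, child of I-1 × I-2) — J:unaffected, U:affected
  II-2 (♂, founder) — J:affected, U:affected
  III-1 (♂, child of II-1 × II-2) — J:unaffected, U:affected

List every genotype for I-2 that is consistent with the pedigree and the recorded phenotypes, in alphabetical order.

J/I-1 aff ·: Jj
J/I-2 aff ·: Jj
J/II-1 un I-1×I-2: jj
J/II-2 aff ·: Jj
J/III-1 un II-1×II-2: jj
⇒ J over [I-1,I-2,II-1,II-2,III-1]: 1 consistent
U/I-1 ? ·: uu|Uu|UU
U/I-2 aff ·: Uu|UU
U/II-1 aff I-1×I-2: Uu|UU
U/II-2 aff ·: Uu|UU
U/III-1 aff II-1×II-2: Uu|UU
⇒ U over [I-1,I-2,II-1,II-2,III-1]: 32 consistent

I-2 ∈ {Jj UU, Jj Uu}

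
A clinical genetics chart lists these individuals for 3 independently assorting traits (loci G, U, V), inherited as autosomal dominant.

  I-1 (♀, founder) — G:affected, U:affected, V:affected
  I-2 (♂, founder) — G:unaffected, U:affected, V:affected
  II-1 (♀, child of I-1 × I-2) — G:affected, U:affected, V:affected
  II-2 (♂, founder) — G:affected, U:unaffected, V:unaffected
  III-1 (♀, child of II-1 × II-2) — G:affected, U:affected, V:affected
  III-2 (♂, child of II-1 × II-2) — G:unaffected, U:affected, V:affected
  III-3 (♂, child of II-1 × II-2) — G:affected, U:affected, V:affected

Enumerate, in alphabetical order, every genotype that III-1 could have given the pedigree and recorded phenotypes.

G/I-1 aff ·: Gg|GG
G/I-2 un ·: gg
G/II-1 aff I-1×I-2: Gg
G/II-2 aff ·: Gg
G/III-1 aff II-1×II-2: Gg|GG
G/III-2 un II-1×II-2: gg
G/III-3 aff II-1×II-2: Gg|GG
⇒ G over [I-1,I-2,II-1,II-2,III-1,III-2,III-3]: 8 consistent
U/I-1 aff ·: Uu|UU
U/I-2 aff ·: Uu|UU
U/II-1 aff I-1×I-2: Uu|UU
U/II-2 un ·: uu
U/III-1 aff II-1×II-2: Uu
U/III-2 aff II-1×II-2: Uu
U/III-3 aff II-1×II-2: Uu
⇒ U over [I-1,I-2,II-1,II-2,III-1,III-2,III-3]: 7 consistent
V/I-1 aff ·: Vv|VV
V/I-2 aff ·: Vv|VV
V/II-1 aff I-1×I-2: Vv|VV
V/II-2 un ·: vv
V/III-1 aff II-1×II-2: Vv
V/III-2 aff II-1×II-2: Vv
V/III-3 aff II-1×II-2: Vv
⇒ V over [I-1,I-2,II-1,II-2,III-1,III-2,III-3]: 7 consistent

III-1 ∈ {GG Uu Vv, Gg Uu Vv}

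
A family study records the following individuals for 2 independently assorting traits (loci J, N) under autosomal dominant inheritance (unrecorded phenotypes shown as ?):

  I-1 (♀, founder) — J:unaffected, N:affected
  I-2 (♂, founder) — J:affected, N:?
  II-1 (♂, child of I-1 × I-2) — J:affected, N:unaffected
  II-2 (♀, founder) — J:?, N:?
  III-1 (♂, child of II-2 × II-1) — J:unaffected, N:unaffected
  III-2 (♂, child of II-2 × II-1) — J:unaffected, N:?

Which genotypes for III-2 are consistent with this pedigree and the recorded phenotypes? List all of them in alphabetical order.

III-2 ∈ {jj Nn, jj nn}

J/I-1 un ·: jj
J/I-2 aff ·: Jj|JJ
J/II-1 aff I-1×I-2: Jj
J/II-2 ? ·: jj|Jj
J/III-1 un II-2×II-1: jj
J/III-2 un II-2×II-1: jj
⇒ J over [I-1,I-2,II-1,II-2,III-1,III-2]: 4 consistent
N/I-1 aff ·: Nn
N/I-2 ? ·: nn|Nn
N/II-1 un I-1×I-2: nn
N/II-2 ? ·: nn|Nn
N/III-1 un II-2×II-1: nn
N/III-2 ? II-2×II-1: nn|Nn
⇒ N over [I-1,I-2,II-1,II-2,III-1,III-2]: 6 consistent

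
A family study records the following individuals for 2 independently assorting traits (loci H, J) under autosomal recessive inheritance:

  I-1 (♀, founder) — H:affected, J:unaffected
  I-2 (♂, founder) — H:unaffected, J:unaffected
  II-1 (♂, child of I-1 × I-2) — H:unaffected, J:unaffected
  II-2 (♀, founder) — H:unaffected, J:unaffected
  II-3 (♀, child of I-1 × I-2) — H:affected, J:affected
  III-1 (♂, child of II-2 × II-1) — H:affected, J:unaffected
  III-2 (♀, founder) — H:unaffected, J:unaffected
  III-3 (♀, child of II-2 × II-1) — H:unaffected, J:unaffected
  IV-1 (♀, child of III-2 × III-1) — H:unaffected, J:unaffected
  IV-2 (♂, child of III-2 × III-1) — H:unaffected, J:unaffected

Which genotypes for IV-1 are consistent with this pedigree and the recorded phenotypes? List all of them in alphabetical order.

H/I-1 aff ·: hh
H/I-2 un ·: Hh
H/II-1 un I-1×I-2: Hh
H/II-2 un ·: Hh
H/II-3 aff I-1×I-2: hh
H/III-1 aff II-2×II-1: hh
H/III-2 un ·: HH|Hh
H/III-3 un II-2×II-1: HH|Hh
H/IV-1 un III-2×III-1: Hh
H/IV-2 un III-2×III-1: Hh
⇒ H over [I-1,I-2,II-1,II-2,II-3,III-1,III-2,III-3,IV-1,IV-2]: 4 consistent
J/I-1 un ·: Jj
J/I-2 un ·: Jj
J/II-1 un I-1×I-2: JJ|Jj
J/II-2 un ·: JJ|Jj
J/II-3 aff I-1×I-2: jj
J/III-1 un II-2×II-1: JJ|Jj
J/III-2 un ·: JJ|Jj
J/III-3 un II-2×II-1: JJ|Jj
J/IV-1 un III-2×III-1: JJ|Jj
J/IV-2 un III-2×III-1: JJ|Jj
⇒ J over [I-1,I-2,II-1,II-2,II-3,III-1,III-2,III-3,IV-1,IV-2]: 83 consistent

IV-1 ∈ {Hh JJ, Hh Jj}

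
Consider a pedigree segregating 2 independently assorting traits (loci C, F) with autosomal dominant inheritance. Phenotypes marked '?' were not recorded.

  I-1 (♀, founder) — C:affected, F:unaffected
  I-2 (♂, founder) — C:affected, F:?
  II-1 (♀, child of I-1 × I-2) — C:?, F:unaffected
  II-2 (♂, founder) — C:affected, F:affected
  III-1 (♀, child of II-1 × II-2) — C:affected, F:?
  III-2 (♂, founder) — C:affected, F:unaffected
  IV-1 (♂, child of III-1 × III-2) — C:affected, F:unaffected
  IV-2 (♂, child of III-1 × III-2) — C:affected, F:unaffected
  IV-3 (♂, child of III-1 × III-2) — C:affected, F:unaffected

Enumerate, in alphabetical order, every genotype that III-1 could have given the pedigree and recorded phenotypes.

III-1 ∈ {CC Ff, CC ff, Cc Ff, Cc ff}

C/I-1 aff ·: Cc|CC
C/I-2 aff ·: Cc|CC
C/II-1 ? I-1×I-2: cc|Cc|CC
C/II-2 aff ·: Cc|CC
C/III-1 aff II-1×II-2: Cc|CC
C/III-2 aff ·: Cc|CC
C/IV-1 aff III-1×III-2: Cc|CC
C/IV-2 aff III-1×III-2: Cc|CC
C/IV-3 aff III-1×III-2: Cc|CC
⇒ C over [I-1,I-2,II-1,II-2,III-1,III-2,IV-1,IV-2,IV-3]: 318 consistent
F/I-1 un ·: ff
F/I-2 ? ·: ff|Ff
F/II-1 un I-1×I-2: ff
F/II-2 aff ·: Ff|FF
F/III-1 ? II-1×II-2: ff|Ff
F/III-2 un ·: ff
F/IV-1 un III-1×III-2: ff
F/IV-2 un III-1×III-2: ff
F/IV-3 un III-1×III-2: ff
⇒ F over [I-1,I-2,II-1,II-2,III-1,III-2,IV-1,IV-2,IV-3]: 6 consistent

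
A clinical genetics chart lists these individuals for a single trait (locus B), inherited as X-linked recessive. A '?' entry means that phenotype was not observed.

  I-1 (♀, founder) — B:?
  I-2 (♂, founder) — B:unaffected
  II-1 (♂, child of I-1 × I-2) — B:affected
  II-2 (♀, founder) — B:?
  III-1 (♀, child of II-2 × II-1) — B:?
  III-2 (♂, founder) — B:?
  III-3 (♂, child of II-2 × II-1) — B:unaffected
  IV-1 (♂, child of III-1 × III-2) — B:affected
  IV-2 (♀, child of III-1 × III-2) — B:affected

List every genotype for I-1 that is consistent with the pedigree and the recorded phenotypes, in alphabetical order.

I-1 ∈ {X^BX^b, X^bX^b}

B/I-1 ? ·: X^BX^b|X^bX^b
B/I-2 un ·: X^BY
B/II-1 aff I-1×I-2: X^bY
B/II-2 ? ·: X^BX^B|X^BX^b
B/III-1 ? II-2×II-1: X^BX^b|X^bX^b
B/III-2 ? ·: X^bY
B/III-3 un II-2×II-1: X^BY
B/IV-1 aff III-1×III-2: X^bY
B/IV-2 aff III-1×III-2: X^bX^b
⇒ B over [I-1,I-2,II-1,II-2,III-1,III-2,III-3,IV-1,IV-2]: 6 consistent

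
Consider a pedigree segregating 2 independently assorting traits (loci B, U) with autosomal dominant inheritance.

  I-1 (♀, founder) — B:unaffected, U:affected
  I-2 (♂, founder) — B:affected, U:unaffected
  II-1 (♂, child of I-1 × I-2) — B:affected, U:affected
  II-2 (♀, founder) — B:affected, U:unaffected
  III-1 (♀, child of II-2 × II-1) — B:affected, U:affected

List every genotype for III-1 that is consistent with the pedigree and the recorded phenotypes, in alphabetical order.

III-1 ∈ {BB Uu, Bb Uu}

B/I-1 un ·: bb
B/I-2 aff ·: Bb|BB
B/II-1 aff I-1×I-2: Bb
B/II-2 aff ·: Bb|BB
B/III-1 aff II-2×II-1: Bb|BB
⇒ B over [I-1,I-2,II-1,II-2,III-1]: 8 consistent
U/I-1 aff ·: Uu|UU
U/I-2 un ·: uu
U/II-1 aff I-1×I-2: Uu
U/II-2 un ·: uu
U/III-1 aff II-2×II-1: Uu
⇒ U over [I-1,I-2,II-1,II-2,III-1]: 2 consistent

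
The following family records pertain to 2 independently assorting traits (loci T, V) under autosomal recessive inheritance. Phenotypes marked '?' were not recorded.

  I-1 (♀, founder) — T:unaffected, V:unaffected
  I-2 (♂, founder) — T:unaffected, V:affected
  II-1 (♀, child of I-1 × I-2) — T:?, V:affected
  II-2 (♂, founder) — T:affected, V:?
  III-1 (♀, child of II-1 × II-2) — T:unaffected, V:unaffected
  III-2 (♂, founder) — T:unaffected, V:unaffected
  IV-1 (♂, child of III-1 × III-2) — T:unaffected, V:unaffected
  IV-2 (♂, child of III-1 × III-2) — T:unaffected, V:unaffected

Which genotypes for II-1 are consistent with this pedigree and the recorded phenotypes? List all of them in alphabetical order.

II-1 ∈ {TT vv, Tt vv}

T/I-1 un ·: TT|Tt
T/I-2 un ·: TT|Tt
T/II-1 ? I-1×I-2: TT|Tt
T/II-2 aff ·: tt
T/III-1 un II-1×II-2: Tt
T/III-2 un ·: TT|Tt
T/IV-1 un III-1×III-2: TT|Tt
T/IV-2 un III-1×III-2: TT|Tt
⇒ T over [I-1,I-2,II-1,II-2,III-1,III-2,IV-1,IV-2]: 56 consistent
V/I-1 un ·: Vv
V/I-2 aff ·: vv
V/II-1 aff I-1×I-2: vv
V/II-2 ? ·: VV|Vv
V/III-1 un II-1×II-2: Vv
V/III-2 un ·: VV|Vv
V/IV-1 un III-1×III-2: VV|Vv
V/IV-2 un III-1×III-2: VV|Vv
⇒ V over [I-1,I-2,II-1,II-2,III-1,III-2,IV-1,IV-2]: 16 consistent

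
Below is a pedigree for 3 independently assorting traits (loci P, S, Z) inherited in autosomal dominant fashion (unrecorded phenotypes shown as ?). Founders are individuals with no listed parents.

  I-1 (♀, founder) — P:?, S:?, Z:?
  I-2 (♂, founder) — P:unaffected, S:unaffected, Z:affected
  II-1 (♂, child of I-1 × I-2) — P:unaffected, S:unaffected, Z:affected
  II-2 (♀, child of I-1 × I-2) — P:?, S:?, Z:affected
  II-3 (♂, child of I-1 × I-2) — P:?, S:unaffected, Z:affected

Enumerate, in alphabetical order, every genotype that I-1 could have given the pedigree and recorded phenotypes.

I-1 ∈ {Pp Ss ZZ, Pp Ss Zz, Pp Ss zz, Pp ss ZZ, Pp ss Zz, Pp ss zz, pp Ss ZZ, pp Ss Zz, pp Ss zz, pp ss ZZ, pp ss Zz, pp ss zz}

P/I-1 ? ·: pp|Pp
P/I-2 un ·: pp
P/II-1 un I-1×I-2: pp
P/II-2 ? I-1×I-2: pp|Pp
P/II-3 ? I-1×I-2: pp|Pp
⇒ P over [I-1,I-2,II-1,II-2,II-3]: 5 consistent
S/I-1 ? ·: ss|Ss
S/I-2 un ·: ss
S/II-1 un I-1×I-2: ss
S/II-2 ? I-1×I-2: ss|Ss
S/II-3 un I-1×I-2: ss
⇒ S over [I-1,I-2,II-1,II-2,II-3]: 3 consistent
Z/I-1 ? ·: zz|Zz|ZZ
Z/I-2 aff ·: Zz|ZZ
Z/II-1 aff I-1×I-2: Zz|ZZ
Z/II-2 aff I-1×I-2: Zz|ZZ
Z/II-3 aff I-1×I-2: Zz|ZZ
⇒ Z over [I-1,I-2,II-1,II-2,II-3]: 27 consistent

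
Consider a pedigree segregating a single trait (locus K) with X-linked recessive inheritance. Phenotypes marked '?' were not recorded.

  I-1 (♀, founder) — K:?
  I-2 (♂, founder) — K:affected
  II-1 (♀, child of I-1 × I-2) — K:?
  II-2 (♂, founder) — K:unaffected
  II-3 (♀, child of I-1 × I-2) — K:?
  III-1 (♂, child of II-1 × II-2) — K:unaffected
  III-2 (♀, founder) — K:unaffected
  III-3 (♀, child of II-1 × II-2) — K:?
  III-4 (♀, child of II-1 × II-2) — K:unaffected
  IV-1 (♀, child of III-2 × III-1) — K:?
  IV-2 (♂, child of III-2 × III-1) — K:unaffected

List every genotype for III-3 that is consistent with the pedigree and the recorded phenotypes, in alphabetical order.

III-3 ∈ {X^KX^K, X^KX^k}

K/I-1 ? ·: X^KX^K|X^KX^k
K/I-2 aff ·: X^kY
K/II-1 ? I-1×I-2: X^KX^k
K/II-2 un ·: X^KY
K/II-3 ? I-1×I-2: X^KX^k|X^kX^k
K/III-1 un II-1×II-2: X^KY
K/III-2 un ·: X^KX^K|X^KX^k
K/III-3 ? II-1×II-2: X^KX^K|X^KX^k
K/III-4 un II-1×II-2: X^KX^K|X^KX^k
K/IV-1 ? III-2×III-1: X^KX^K|X^KX^k
K/IV-2 un III-2×III-1: X^KY
⇒ K over [I-1,I-2,II-1,II-2,II-3,III-1,III-2,III-3,III-4,IV-1,IV-2]: 36 consistent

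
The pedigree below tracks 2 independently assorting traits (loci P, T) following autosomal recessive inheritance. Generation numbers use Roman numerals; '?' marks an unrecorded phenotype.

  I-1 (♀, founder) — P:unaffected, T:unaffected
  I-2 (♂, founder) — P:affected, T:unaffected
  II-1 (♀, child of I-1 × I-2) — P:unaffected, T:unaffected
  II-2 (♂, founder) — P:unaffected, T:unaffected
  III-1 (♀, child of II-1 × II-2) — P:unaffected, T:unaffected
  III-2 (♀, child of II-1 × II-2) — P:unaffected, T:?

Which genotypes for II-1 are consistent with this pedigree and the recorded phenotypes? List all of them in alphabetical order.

P/I-1 un ·: PP|Pp
P/I-2 aff ·: pp
P/II-1 un I-1×I-2: Pp
P/II-2 un ·: PP|Pp
P/III-1 un II-1×II-2: PP|Pp
P/III-2 un II-1×II-2: PP|Pp
⇒ P over [I-1,I-2,II-1,II-2,III-1,III-2]: 16 consistent
T/I-1 un ·: TT|Tt
T/I-2 un ·: TT|Tt
T/II-1 un I-1×I-2: TT|Tt
T/II-2 un ·: TT|Tt
T/III-1 un II-1×II-2: TT|Tt
T/III-2 ? II-1×II-2: TT|Tt|tt
⇒ T over [I-1,I-2,II-1,II-2,III-1,III-2]: 50 consistent

II-1 ∈ {Pp TT, Pp Tt}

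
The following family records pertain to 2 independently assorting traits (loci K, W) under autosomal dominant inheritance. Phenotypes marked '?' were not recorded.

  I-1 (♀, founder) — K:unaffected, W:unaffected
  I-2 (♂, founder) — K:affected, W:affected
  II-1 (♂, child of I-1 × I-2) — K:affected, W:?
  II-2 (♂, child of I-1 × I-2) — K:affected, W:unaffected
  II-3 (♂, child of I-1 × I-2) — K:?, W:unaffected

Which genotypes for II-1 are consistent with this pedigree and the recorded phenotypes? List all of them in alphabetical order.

II-1 ∈ {Kk Ww, Kk ww}

K/I-1 un ·: kk
K/I-2 aff ·: Kk|KK
K/II-1 aff I-1×I-2: Kk
K/II-2 aff I-1×I-2: Kk
K/II-3 ? I-1×I-2: kk|Kk
⇒ K over [I-1,I-2,II-1,II-2,II-3]: 3 consistent
W/I-1 un ·: ww
W/I-2 aff ·: Ww
W/II-1 ? I-1×I-2: ww|Ww
W/II-2 un I-1×I-2: ww
W/II-3 un I-1×I-2: ww
⇒ W over [I-1,I-2,II-1,II-2,II-3]: 2 consistent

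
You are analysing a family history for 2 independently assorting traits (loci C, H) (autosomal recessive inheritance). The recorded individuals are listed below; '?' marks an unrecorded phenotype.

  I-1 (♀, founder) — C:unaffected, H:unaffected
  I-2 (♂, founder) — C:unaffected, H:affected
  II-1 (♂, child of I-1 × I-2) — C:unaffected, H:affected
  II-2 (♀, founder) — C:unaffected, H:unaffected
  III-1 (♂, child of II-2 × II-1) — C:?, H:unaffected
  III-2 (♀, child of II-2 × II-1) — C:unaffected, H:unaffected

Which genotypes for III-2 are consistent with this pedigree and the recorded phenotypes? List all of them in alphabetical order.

C/I-1 un ·: CC|Cc
C/I-2 un ·: CC|Cc
C/II-1 un I-1×I-2: CC|Cc
C/II-2 un ·: CC|Cc
C/III-1 ? II-2×II-1: CC|Cc|cc
C/III-2 un II-2×II-1: CC|Cc
⇒ C over [I-1,I-2,II-1,II-2,III-1,III-2]: 50 consistent
H/I-1 un ·: Hh
H/I-2 aff ·: hh
H/II-1 aff I-1×I-2: hh
H/II-2 un ·: HH|Hh
H/III-1 un II-2×II-1: Hh
H/III-2 un II-2×II-1: Hh
⇒ H over [I-1,I-2,II-1,II-2,III-1,III-2]: 2 consistent

III-2 ∈ {CC Hh, Cc Hh}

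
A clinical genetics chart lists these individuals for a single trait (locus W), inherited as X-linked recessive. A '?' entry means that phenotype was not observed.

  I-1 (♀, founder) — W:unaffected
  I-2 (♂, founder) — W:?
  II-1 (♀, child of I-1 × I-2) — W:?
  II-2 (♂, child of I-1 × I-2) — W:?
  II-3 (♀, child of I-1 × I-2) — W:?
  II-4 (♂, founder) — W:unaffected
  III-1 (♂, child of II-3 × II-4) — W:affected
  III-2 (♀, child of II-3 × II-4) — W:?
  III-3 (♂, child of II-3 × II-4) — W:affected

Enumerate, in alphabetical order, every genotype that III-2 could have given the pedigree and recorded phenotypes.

III-2 ∈ {X^WX^W, X^WX^w}

W/I-1 un ·: X^WX^W|X^WX^w
W/I-2 ? ·: X^WY|X^wY
W/II-1 ? I-1×I-2: X^WX^W|X^WX^w|X^wX^w
W/II-2 ? I-1×I-2: X^WY|X^wY
W/II-3 ? I-1×I-2: X^WX^w|X^wX^w
W/II-4 un ·: X^WY
W/III-1 aff II-3×II-4: X^wY
W/III-2 ? II-3×II-4: X^WX^W|X^WX^w
W/III-3 aff II-3×II-4: X^wY
⇒ W over [I-1,I-2,II-1,II-2,II-3,II-4,III-1,III-2,III-3]: 22 consistent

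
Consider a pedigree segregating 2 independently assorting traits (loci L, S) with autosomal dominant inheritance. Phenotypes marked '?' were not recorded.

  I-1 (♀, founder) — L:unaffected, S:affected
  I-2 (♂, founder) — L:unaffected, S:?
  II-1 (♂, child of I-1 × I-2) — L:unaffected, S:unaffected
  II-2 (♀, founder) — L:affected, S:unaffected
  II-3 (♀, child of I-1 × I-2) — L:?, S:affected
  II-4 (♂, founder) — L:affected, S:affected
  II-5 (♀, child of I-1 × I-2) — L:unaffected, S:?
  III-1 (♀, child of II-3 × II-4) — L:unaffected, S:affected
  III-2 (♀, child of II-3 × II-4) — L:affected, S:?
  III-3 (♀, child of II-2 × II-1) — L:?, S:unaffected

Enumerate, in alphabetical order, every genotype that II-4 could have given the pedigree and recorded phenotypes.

L/I-1 un ·: ll
L/I-2 un ·: ll
L/II-1 un I-1×I-2: ll
L/II-2 aff ·: Ll|LL
L/II-3 ? I-1×I-2: ll
L/II-4 aff ·: Ll
L/II-5 un I-1×I-2: ll
L/III-1 un II-3×II-4: ll
L/III-2 aff II-3×II-4: Ll
L/III-3 ? II-2×II-1: ll|Ll
⇒ L over [I-1,I-2,II-1,II-2,II-3,II-4,II-5,III-1,III-2,III-3]: 3 consistent
S/I-1 aff ·: Ss
S/I-2 ? ·: ss|Ss
S/II-1 un I-1×I-2: ss
S/II-2 un ·: ss
S/II-3 aff I-1×I-2: Ss|SS
S/II-4 aff ·: Ss|SS
S/II-5 ? I-1×I-2: ss|Ss|SS
S/III-1 aff II-3×II-4: Ss|SS
S/III-2 ? II-3×II-4: ss|Ss|SS
S/III-3 un II-2×II-1: ss
⇒ S over [I-1,I-2,II-1,II-2,II-3,II-4,II-5,III-1,III-2,III-3]: 65 consistent

II-4 ∈ {Ll SS, Ll Ss}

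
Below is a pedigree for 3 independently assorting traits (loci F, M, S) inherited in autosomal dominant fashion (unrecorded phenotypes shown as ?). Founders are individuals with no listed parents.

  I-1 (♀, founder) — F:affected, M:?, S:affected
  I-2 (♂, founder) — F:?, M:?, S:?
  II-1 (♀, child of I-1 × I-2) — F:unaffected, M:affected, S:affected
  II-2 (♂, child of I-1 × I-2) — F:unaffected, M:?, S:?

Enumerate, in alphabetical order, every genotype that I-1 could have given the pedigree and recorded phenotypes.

I-1 ∈ {Ff MM SS, Ff MM Ss, Ff Mm SS, Ff Mm Ss, Ff mm SS, Ff mm Ss}

F/I-1 aff ·: Ff
F/I-2 ? ·: ff|Ff
F/II-1 un I-1×I-2: ff
F/II-2 un I-1×I-2: ff
⇒ F over [I-1,I-2,II-1,II-2]: 2 consistent
M/I-1 ? ·: mm|Mm|MM
M/I-2 ? ·: mm|Mm|MM
M/II-1 aff I-1×I-2: Mm|MM
M/II-2 ? I-1×I-2: mm|Mm|MM
⇒ M over [I-1,I-2,II-1,II-2]: 21 consistent
S/I-1 aff ·: Ss|SS
S/I-2 ? ·: ss|Ss|SS
S/II-1 aff I-1×I-2: Ss|SS
S/II-2 ? I-1×I-2: ss|Ss|SS
⇒ S over [I-1,I-2,II-1,II-2]: 18 consistent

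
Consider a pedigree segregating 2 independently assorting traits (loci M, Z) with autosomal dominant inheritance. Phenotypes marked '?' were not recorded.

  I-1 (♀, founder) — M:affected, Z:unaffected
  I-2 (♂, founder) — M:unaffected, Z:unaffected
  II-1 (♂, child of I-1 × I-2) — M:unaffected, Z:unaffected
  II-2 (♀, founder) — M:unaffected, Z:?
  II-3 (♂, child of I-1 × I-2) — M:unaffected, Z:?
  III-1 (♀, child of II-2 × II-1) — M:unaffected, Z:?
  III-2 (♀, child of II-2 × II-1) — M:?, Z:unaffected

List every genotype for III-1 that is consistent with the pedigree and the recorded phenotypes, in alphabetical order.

M/I-1 aff ·: Mm
M/I-2 un ·: mm
M/II-1 un I-1×I-2: mm
M/II-2 un ·: mm
M/II-3 un I-1×I-2: mm
M/III-1 un II-2×II-1: mm
M/III-2 ? II-2×II-1: mm
⇒ M over [I-1,I-2,II-1,II-2,II-3,III-1,III-2]: 1 consistent
Z/I-1 un ·: zz
Z/I-2 un ·: zz
Z/II-1 un I-1×I-2: zz
Z/II-2 ? ·: zz|Zz
Z/II-3 ? I-1×I-2: zz
Z/III-1 ? II-2×II-1: zz|Zz
Z/III-2 un II-2×II-1: zz
⇒ Z over [I-1,I-2,II-1,II-2,II-3,III-1,III-2]: 3 consistent

III-1 ∈ {mm Zz, mm zz}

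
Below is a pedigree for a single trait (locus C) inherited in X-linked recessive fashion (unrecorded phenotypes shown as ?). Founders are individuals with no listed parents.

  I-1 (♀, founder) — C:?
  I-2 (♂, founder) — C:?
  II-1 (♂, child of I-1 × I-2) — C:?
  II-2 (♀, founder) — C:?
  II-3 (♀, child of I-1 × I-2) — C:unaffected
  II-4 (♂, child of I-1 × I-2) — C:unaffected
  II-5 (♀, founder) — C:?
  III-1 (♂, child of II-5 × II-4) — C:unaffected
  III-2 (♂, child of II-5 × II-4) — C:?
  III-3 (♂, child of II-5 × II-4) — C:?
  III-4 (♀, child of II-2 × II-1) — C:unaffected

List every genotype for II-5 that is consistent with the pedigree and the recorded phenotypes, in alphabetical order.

II-5 ∈ {X^CX^C, X^CX^c}

C/I-1 ? ·: X^CX^C|X^CX^c
C/I-2 ? ·: X^CY|X^cY
C/II-1 ? I-1×I-2: X^CY|X^cY
C/II-2 ? ·: X^CX^C|X^CX^c|X^cX^c
C/II-3 un I-1×I-2: X^CX^C|X^CX^c
C/II-4 un I-1×I-2: X^CY
C/II-5 ? ·: X^CX^C|X^CX^c
C/III-1 un II-5×II-4: X^CY
C/III-2 ? II-5×II-4: X^CY|X^cY
C/III-3 ? II-5×II-4: X^CY|X^cY
C/III-4 un II-2×II-1: X^CX^C|X^CX^c
⇒ C over [I-1,I-2,II-1,II-2,II-3,II-4,II-5,III-1,III-2,III-3,III-4]: 130 consistent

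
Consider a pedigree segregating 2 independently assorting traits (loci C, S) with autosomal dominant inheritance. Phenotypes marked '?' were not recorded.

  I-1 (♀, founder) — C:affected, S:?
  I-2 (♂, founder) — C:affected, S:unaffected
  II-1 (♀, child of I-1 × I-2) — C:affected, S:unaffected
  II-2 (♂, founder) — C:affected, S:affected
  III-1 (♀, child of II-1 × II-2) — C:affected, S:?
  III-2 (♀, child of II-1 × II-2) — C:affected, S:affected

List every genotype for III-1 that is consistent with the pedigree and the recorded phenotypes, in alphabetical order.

III-1 ∈ {CC Ss, CC ss, Cc Ss, Cc ss}

C/I-1 aff ·: Cc|CC
C/I-2 aff ·: Cc|CC
C/II-1 aff I-1×I-2: Cc|CC
C/II-2 aff ·: Cc|CC
C/III-1 aff II-1×II-2: Cc|CC
C/III-2 aff II-1×II-2: Cc|CC
⇒ C over [I-1,I-2,II-1,II-2,III-1,III-2]: 44 consistent
S/I-1 ? ·: ss|Ss
S/I-2 un ·: ss
S/II-1 un I-1×I-2: ss
S/II-2 aff ·: Ss|SS
S/III-1 ? II-1×II-2: ss|Ss
S/III-2 aff II-1×II-2: Ss
⇒ S over [I-1,I-2,II-1,II-2,III-1,III-2]: 6 consistent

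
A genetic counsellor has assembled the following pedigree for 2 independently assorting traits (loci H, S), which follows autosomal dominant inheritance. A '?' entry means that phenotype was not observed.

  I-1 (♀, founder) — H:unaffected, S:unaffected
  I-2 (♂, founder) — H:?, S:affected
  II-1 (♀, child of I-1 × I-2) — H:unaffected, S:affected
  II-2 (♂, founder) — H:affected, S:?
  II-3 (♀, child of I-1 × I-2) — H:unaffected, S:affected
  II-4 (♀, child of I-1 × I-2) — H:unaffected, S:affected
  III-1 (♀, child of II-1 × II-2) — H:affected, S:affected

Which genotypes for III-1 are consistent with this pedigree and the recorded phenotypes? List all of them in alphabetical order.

H/I-1 un ·: hh
H/I-2 ? ·: hh|Hh
H/II-1 un I-1×I-2: hh
H/II-2 aff ·: Hh|HH
H/II-3 un I-1×I-2: hh
H/II-4 un I-1×I-2: hh
H/III-1 aff II-1×II-2: Hh
⇒ H over [I-1,I-2,II-1,II-2,II-3,II-4,III-1]: 4 consistent
S/I-1 un ·: ss
S/I-2 aff ·: Ss|SS
S/II-1 aff I-1×I-2: Ss
S/II-2 ? ·: ss|Ss|SS
S/II-3 aff I-1×I-2: Ss
S/II-4 aff I-1×I-2: Ss
S/III-1 aff II-1×II-2: Ss|SS
⇒ S over [I-1,I-2,II-1,II-2,II-3,II-4,III-1]: 10 consistent

III-1 ∈ {Hh SS, Hh Ss}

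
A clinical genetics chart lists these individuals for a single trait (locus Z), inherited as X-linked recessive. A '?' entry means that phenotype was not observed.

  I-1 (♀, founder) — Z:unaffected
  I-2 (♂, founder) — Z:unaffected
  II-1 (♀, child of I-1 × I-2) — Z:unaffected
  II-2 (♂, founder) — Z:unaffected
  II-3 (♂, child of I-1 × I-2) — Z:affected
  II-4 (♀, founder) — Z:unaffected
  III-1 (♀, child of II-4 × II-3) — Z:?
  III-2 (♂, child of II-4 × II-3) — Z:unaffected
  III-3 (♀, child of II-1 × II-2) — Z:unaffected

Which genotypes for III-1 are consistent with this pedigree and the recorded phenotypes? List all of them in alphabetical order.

III-1 ∈ {X^ZX^z, X^zX^z}

Z/I-1 un ·: X^ZX^z
Z/I-2 un ·: X^ZY
Z/II-1 un I-1×I-2: X^ZX^Z|X^ZX^z
Z/II-2 un ·: X^ZY
Z/II-3 aff I-1×I-2: X^zY
Z/II-4 un ·: X^ZX^Z|X^ZX^z
Z/III-1 ? II-4×II-3: X^ZX^z|X^zX^z
Z/III-2 un II-4×II-3: X^ZY
Z/III-3 un II-1×II-2: X^ZX^Z|X^ZX^z
⇒ Z over [I-1,I-2,II-1,II-2,II-3,II-4,III-1,III-2,III-3]: 9 consistent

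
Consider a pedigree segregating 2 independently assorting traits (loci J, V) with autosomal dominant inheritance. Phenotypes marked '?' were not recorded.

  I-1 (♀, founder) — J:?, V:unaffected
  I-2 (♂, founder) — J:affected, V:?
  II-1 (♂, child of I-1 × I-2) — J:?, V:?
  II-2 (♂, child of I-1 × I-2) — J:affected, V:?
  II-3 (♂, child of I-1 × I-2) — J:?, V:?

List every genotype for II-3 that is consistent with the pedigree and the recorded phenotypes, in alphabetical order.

J/I-1 ? ·: jj|Jj|JJ
J/I-2 aff ·: Jj|JJ
J/II-1 ? I-1×I-2: jj|Jj|JJ
J/II-2 aff I-1×I-2: Jj|JJ
J/II-3 ? I-1×I-2: jj|Jj|JJ
⇒ J over [I-1,I-2,II-1,II-2,II-3]: 40 consistent
V/I-1 un ·: vv
V/I-2 ? ·: vv|Vv|VV
V/II-1 ? I-1×I-2: vv|Vv
V/II-2 ? I-1×I-2: vv|Vv
V/II-3 ? I-1×I-2: vv|Vv
⇒ V over [I-1,I-2,II-1,II-2,II-3]: 10 consistent

II-3 ∈ {JJ Vv, JJ vv, Jj Vv, Jj vv, jj Vv, jj vv}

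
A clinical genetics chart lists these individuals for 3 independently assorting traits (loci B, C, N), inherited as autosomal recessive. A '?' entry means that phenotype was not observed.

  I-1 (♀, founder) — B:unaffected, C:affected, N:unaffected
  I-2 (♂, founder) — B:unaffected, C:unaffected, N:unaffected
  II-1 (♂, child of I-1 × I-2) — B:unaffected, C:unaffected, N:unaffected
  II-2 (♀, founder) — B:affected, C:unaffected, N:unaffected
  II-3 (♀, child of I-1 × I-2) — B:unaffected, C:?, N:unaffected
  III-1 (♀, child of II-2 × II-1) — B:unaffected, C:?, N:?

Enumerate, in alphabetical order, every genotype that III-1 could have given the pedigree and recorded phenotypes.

B/I-1 un ·: BB|Bb
B/I-2 un ·: BB|Bb
B/II-1 un I-1×I-2: BB|Bb
B/II-2 aff ·: bb
B/II-3 un I-1×I-2: BB|Bb
B/III-1 un II-2×II-1: Bb
⇒ B over [I-1,I-2,II-1,II-2,II-3,III-1]: 13 consistent
C/I-1 aff ·: cc
C/I-2 un ·: CC|Cc
C/II-1 un I-1×I-2: Cc
C/II-2 un ·: CC|Cc
C/II-3 ? I-1×I-2: Cc|cc
C/III-1 ? II-2×II-1: CC|Cc|cc
⇒ C over [I-1,I-2,II-1,II-2,II-3,III-1]: 15 consistent
N/I-1 un ·: NN|Nn
N/I-2 un ·: NN|Nn
N/II-1 un I-1×I-2: NN|Nn
N/II-2 un ·: NN|Nn
N/II-3 un I-1×I-2: NN|Nn
N/III-1 ? II-2×II-1: NN|Nn|nn
⇒ N over [I-1,I-2,II-1,II-2,II-3,III-1]: 51 consistent

III-1 ∈ {Bb CC NN, Bb CC Nn, Bb CC nn, Bb Cc NN, Bb Cc Nn, Bb Cc nn, Bb cc NN, Bb cc Nn, Bb cc nn}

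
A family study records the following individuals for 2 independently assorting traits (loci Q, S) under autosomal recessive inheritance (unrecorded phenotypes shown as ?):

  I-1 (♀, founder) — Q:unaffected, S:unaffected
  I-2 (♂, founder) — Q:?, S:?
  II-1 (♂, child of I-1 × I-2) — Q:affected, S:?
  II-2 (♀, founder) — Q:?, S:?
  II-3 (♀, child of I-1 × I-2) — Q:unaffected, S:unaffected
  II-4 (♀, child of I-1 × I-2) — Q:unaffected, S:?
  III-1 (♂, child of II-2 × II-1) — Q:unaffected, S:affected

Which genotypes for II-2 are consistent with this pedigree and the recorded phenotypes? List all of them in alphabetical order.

Q/I-1 un ·: Qq
Q/I-2 ? ·: Qq|qq
Q/II-1 aff I-1×I-2: qq
Q/II-2 ? ·: QQ|Qq
Q/II-3 un I-1×I-2: QQ|Qq
Q/II-4 un I-1×I-2: QQ|Qq
Q/III-1 un II-2×II-1: Qq
⇒ Q over [I-1,I-2,II-1,II-2,II-3,II-4,III-1]: 10 consistent
S/I-1 un ·: SS|Ss
S/I-2 ? ·: SS|Ss|ss
S/II-1 ? I-1×I-2: Ss|ss
S/II-2 ? ·: Ss|ss
S/II-3 un I-1×I-2: SS|Ss
S/II-4 ? I-1×I-2: SS|Ss|ss
S/III-1 aff II-2×II-1: ss
⇒ S over [I-1,I-2,II-1,II-2,II-3,II-4,III-1]: 50 consistent

II-2 ∈ {QQ Ss, QQ ss, Qq Ss, Qq ss}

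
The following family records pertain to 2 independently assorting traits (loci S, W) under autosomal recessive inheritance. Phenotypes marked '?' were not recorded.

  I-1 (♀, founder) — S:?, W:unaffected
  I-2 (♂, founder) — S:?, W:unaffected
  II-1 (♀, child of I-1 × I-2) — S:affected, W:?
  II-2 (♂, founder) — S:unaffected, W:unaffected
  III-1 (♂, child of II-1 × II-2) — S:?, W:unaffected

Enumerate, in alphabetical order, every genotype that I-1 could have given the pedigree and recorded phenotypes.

S/I-1 ? ·: Ss|ss
S/I-2 ? ·: Ss|ss
S/II-1 aff I-1×I-2: ss
S/II-2 un ·: SS|Ss
S/III-1 ? II-1×II-2: Ss|ss
⇒ S over [I-1,I-2,II-1,II-2,III-1]: 12 consistent
W/I-1 un ·: WW|Ww
W/I-2 un ·: WW|Ww
W/II-1 ? I-1×I-2: WW|Ww|ww
W/II-2 un ·: WW|Ww
W/III-1 un II-1×II-2: WW|Ww
⇒ W over [I-1,I-2,II-1,II-2,III-1]: 26 consistent

I-1 ∈ {Ss WW, Ss Ww, ss WW, ss Ww}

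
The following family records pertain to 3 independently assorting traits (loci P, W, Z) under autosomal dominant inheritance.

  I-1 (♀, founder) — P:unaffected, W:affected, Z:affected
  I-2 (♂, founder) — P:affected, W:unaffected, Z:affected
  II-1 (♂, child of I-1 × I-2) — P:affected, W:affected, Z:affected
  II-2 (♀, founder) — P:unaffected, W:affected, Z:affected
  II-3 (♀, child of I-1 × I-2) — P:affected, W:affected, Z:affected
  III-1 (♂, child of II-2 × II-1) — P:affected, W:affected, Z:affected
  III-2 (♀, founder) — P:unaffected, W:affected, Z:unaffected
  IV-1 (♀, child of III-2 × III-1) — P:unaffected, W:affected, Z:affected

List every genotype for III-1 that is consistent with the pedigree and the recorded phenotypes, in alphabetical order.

III-1 ∈ {Pp WW ZZ, Pp WW Zz, Pp Ww ZZ, Pp Ww Zz}

P/I-1 un ·: pp
P/I-2 aff ·: Pp|PP
P/II-1 aff I-1×I-2: Pp
P/II-2 un ·: pp
P/II-3 aff I-1×I-2: Pp
P/III-1 aff II-2×II-1: Pp
P/III-2 un ·: pp
P/IV-1 un III-2×III-1: pp
⇒ P over [I-1,I-2,II-1,II-2,II-3,III-1,III-2,IV-1]: 2 consistent
W/I-1 aff ·: Ww|WW
W/I-2 un ·: ww
W/II-1 aff I-1×I-2: Ww
W/II-2 aff ·: Ww|WW
W/II-3 aff I-1×I-2: Ww
W/III-1 aff II-2×II-1: Ww|WW
W/III-2 aff ·: Ww|WW
W/IV-1 aff III-2×III-1: Ww|WW
⇒ W over [I-1,I-2,II-1,II-2,II-3,III-1,III-2,IV-1]: 28 consistent
Z/I-1 aff ·: Zz|ZZ
Z/I-2 aff ·: Zz|ZZ
Z/II-1 aff I-1×I-2: Zz|ZZ
Z/II-2 aff ·: Zz|ZZ
Z/II-3 aff I-1×I-2: Zz|ZZ
Z/III-1 aff II-2×II-1: Zz|ZZ
Z/III-2 un ·: zz
Z/IV-1 aff III-2×III-1: Zz
⇒ Z over [I-1,I-2,II-1,II-2,II-3,III-1,III-2,IV-1]: 45 consistent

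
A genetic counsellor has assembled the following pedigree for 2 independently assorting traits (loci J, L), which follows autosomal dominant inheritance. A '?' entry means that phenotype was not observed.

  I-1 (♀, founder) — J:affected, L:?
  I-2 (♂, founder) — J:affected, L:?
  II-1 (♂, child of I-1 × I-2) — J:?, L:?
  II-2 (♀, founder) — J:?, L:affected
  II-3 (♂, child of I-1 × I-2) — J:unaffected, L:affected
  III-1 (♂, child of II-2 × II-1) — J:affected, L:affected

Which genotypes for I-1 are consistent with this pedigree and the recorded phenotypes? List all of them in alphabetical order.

J/I-1 aff ·: Jj
J/I-2 aff ·: Jj
J/II-1 ? I-1×I-2: jj|Jj|JJ
J/II-2 ? ·: jj|Jj|JJ
J/II-3 un I-1×I-2: jj
J/III-1 aff II-2×II-1: Jj|JJ
⇒ J over [I-1,I-2,II-1,II-2,II-3,III-1]: 11 consistent
L/I-1 ? ·: ll|Ll|LL
L/I-2 ? ·: ll|Ll|LL
L/II-1 ? I-1×I-2: ll|Ll|LL
L/II-2 aff ·: Ll|LL
L/II-3 aff I-1×I-2: Ll|LL
L/III-1 aff II-2×II-1: Ll|LL
⇒ L over [I-1,I-2,II-1,II-2,II-3,III-1]: 69 consistent

I-1 ∈ {Jj LL, Jj Ll, Jj ll}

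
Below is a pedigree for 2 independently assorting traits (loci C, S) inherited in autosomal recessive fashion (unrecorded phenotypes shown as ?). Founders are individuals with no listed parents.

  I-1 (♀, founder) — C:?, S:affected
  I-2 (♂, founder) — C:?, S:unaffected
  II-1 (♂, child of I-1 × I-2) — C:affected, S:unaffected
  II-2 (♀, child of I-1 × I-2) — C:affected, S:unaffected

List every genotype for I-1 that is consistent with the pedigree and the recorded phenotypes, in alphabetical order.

I-1 ∈ {Cc ss, cc ss}

C/I-1 ? ·: Cc|cc
C/I-2 ? ·: Cc|cc
C/II-1 aff I-1×I-2: cc
C/II-2 aff I-1×I-2: cc
⇒ C over [I-1,I-2,II-1,II-2]: 4 consistent
S/I-1 aff ·: ss
S/I-2 un ·: SS|Ss
S/II-1 un I-1×I-2: Ss
S/II-2 un I-1×I-2: Ss
⇒ S over [I-1,I-2,II-1,II-2]: 2 consistent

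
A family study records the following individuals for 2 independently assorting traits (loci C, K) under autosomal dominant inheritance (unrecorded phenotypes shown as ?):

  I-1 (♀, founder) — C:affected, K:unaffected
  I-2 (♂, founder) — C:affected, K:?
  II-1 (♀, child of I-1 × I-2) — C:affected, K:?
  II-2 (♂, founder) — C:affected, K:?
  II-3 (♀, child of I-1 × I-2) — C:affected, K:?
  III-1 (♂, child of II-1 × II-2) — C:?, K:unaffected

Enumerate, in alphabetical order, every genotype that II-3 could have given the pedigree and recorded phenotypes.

II-3 ∈ {CC Kk, CC kk, Cc Kk, Cc kk}

C/I-1 aff ·: Cc|CC
C/I-2 aff ·: Cc|CC
C/II-1 aff I-1×I-2: Cc|CC
C/II-2 aff ·: Cc|CC
C/II-3 aff I-1×I-2: Cc|CC
C/III-1 ? II-1×II-2: cc|Cc|CC
⇒ C over [I-1,I-2,II-1,II-2,II-3,III-1]: 51 consistent
K/I-1 un ·: kk
K/I-2 ? ·: kk|Kk|KK
K/II-1 ? I-1×I-2: kk|Kk
K/II-2 ? ·: kk|Kk
K/II-3 ? I-1×I-2: kk|Kk
K/III-1 un II-1×II-2: kk
⇒ K over [I-1,I-2,II-1,II-2,II-3,III-1]: 12 consistent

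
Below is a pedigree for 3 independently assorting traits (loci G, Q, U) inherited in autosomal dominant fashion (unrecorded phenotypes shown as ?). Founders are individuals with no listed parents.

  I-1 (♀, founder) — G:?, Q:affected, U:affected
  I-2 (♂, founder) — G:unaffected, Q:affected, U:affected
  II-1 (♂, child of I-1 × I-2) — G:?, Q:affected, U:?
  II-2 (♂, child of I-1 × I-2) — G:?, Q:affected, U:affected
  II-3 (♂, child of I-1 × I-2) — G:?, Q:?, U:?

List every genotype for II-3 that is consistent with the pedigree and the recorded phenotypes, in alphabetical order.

G/I-1 ? ·: gg|Gg|GG
G/I-2 un ·: gg
G/II-1 ? I-1×I-2: gg|Gg
G/II-2 ? I-1×I-2: gg|Gg
G/II-3 ? I-1×I-2: gg|Gg
⇒ G over [I-1,I-2,II-1,II-2,II-3]: 10 consistent
Q/I-1 aff ·: Qq|QQ
Q/I-2 aff ·: Qq|QQ
Q/II-1 aff I-1×I-2: Qq|QQ
Q/II-2 aff I-1×I-2: Qq|QQ
Q/II-3 ? I-1×I-2: qq|Qq|QQ
⇒ Q over [I-1,I-2,II-1,II-2,II-3]: 29 consistent
U/I-1 aff ·: Uu|UU
U/I-2 aff ·: Uu|UU
U/II-1 ? I-1×I-2: uu|Uu|UU
U/II-2 aff I-1×I-2: Uu|UU
U/II-3 ? I-1×I-2: uu|Uu|UU
⇒ U over [I-1,I-2,II-1,II-2,II-3]: 35 consistent

II-3 ∈ {Gg QQ UU, Gg QQ Uu, Gg QQ uu, Gg Qq UU, Gg Qq Uu, Gg Qq uu, Gg qq UU, Gg qq Uu, Gg qq uu, gg QQ UU, gg QQ Uu, gg QQ uu, gg Qq UU, gg Qq Uu, gg Qq uu, gg qq UU, gg qq Uu, gg qq uu}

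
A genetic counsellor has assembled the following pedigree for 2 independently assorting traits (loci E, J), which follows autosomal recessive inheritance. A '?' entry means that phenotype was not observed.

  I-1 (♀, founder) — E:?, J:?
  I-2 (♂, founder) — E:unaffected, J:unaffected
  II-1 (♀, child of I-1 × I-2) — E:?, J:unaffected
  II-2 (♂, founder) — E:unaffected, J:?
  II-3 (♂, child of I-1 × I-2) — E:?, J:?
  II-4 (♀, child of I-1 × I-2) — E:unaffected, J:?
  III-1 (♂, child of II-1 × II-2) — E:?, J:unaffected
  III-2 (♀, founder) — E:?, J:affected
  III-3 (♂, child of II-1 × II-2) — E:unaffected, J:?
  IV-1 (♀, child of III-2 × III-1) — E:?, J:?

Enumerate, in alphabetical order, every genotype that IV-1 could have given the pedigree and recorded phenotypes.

IV-1 ∈ {EE Jj, EE jj, Ee Jj, Ee jj, ee Jj, ee jj}

E/I-1 ? ·: EE|Ee|ee
E/I-2 un ·: EE|Ee
E/II-1 ? I-1×I-2: EE|Ee|ee
E/II-2 un ·: EE|Ee
E/II-3 ? I-1×I-2: EE|Ee|ee
E/II-4 un I-1×I-2: EE|Ee
E/III-1 ? II-1×II-2: EE|Ee|ee
E/III-2 ? ·: EE|Ee|ee
E/III-3 un II-1×II-2: EE|Ee
E/IV-1 ? III-2×III-1: EE|Ee|ee
⇒ E over [I-1,I-2,II-1,II-2,II-3,II-4,III-1,III-2,III-3,IV-1]: 1418 consistent
J/I-1 ? ·: JJ|Jj|jj
J/I-2 un ·: JJ|Jj
J/II-1 un I-1×I-2: JJ|Jj
J/II-2 ? ·: JJ|Jj|jj
J/II-3 ? I-1×I-2: JJ|Jj|jj
J/II-4 ? I-1×I-2: JJ|Jj|jj
J/III-1 un II-1×II-2: JJ|Jj
J/III-2 aff ·: jj
J/III-3 ? II-1×II-2: JJ|Jj|jj
J/IV-1 ? III-2×III-1: Jj|jj
⇒ J over [I-1,I-2,II-1,II-2,II-3,II-4,III-1,III-2,III-3,IV-1]: 580 consistent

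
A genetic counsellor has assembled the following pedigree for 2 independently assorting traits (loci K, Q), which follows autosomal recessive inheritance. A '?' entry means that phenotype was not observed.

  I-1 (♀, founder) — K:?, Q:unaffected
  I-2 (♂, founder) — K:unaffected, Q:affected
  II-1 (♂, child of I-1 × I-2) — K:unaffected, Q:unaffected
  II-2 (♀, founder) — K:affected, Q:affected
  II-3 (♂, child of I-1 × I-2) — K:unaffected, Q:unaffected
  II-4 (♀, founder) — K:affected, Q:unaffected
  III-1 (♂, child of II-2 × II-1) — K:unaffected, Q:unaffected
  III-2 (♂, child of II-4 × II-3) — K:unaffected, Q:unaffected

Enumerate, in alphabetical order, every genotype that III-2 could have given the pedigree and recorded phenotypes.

K/I-1 ? ·: KK|Kk|kk
K/I-2 un ·: KK|Kk
K/II-1 un I-1×I-2: KK|Kk
K/II-2 aff ·: kk
K/II-3 un I-1×I-2: KK|Kk
K/II-4 aff ·: kk
K/III-1 un II-2×II-1: Kk
K/III-2 un II-4×II-3: Kk
⇒ K over [I-1,I-2,II-1,II-2,II-3,II-4,III-1,III-2]: 15 consistent
Q/I-1 un ·: QQ|Qq
Q/I-2 aff ·: qq
Q/II-1 un I-1×I-2: Qq
Q/II-2 aff ·: qq
Q/II-3 un I-1×I-2: Qq
Q/II-4 un ·: QQ|Qq
Q/III-1 un II-2×II-1: Qq
Q/III-2 un II-4×II-3: QQ|Qq
⇒ Q over [I-1,I-2,II-1,II-2,II-3,II-4,III-1,III-2]: 8 consistent

III-2 ∈ {Kk QQ, Kk Qq}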